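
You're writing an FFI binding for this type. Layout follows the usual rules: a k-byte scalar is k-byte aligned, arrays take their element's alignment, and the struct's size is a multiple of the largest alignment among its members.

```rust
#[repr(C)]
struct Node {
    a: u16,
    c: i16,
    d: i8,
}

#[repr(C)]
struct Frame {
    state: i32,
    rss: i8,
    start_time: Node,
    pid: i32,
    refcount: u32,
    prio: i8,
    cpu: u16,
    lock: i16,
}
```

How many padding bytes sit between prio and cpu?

Node: @0: a [2B, align 2] → 2; @2: c [2B, align 2] → 4; @4: d [1B, align 1] → 5; +1 tail pad (align 2); size 6, align 2
@0: state [4B, align 4] → 4
@4: rss [1B, align 1] → 5
+1 pad (align 2)
@6: start_time [6B, align 2] → 12
@12: pid [4B, align 4] → 16
@16: refcount [4B, align 4] → 20
@20: prio [1B, align 1] → 21
+1 pad (align 2)
@22: cpu [2B, align 2] → 24

1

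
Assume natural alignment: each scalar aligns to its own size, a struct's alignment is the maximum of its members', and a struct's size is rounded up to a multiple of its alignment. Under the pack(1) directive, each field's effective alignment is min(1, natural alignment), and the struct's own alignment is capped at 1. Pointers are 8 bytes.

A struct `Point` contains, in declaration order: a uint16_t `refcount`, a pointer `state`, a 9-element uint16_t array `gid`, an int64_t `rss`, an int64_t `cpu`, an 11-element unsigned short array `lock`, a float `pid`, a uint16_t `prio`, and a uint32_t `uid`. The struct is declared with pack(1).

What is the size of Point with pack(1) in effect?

76

@0: refcount [2B, align 1] → 2
@2: state [8B, align 1] → 10
@10: gid [18B, align 1] → 28
@28: rss [8B, align 1] → 36
@36: cpu [8B, align 1] → 44
@44: lock [22B, align 1] → 66
@66: pid [4B, align 1] → 70
@70: prio [2B, align 1] → 72
@72: uid [4B, align 1] → 76
size 76, align 1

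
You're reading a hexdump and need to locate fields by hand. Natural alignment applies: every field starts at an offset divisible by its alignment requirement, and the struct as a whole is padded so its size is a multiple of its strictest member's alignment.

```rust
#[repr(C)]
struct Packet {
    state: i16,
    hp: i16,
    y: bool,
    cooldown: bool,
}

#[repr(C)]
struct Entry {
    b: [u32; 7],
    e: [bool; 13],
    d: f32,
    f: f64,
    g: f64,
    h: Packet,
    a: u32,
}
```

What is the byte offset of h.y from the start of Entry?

Packet: @0: state [2B, align 2] → 2; @2: hp [2B, align 2] → 4; @4: y [1B, align 1] → 5; @5: cooldown [1B, align 1] → 6; size 6, align 2
@0: b [28B, align 4] → 28
@28: e [13B, align 1] → 41
+3 pad (align 4)
@44: d [4B, align 4] → 48
@48: f [8B, align 8] → 56
@56: g [8B, align 8] → 64
@64: h [6B, align 2] → 70
within Packet: y at 4
64 + 4 = 68

68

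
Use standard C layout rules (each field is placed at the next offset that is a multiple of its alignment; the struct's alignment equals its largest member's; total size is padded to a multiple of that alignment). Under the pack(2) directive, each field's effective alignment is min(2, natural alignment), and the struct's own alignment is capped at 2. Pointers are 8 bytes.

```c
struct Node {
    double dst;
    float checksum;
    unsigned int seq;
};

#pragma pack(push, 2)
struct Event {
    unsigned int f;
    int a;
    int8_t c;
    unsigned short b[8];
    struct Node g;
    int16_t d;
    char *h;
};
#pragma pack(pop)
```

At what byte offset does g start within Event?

26

Node: @0: dst [8B, align 8] → 8; @8: checksum [4B, align 4] → 12; @12: seq [4B, align 4] → 16; size 16, align 8
@0: f [4B, align 2] → 4
@4: a [4B, align 2] → 8
@8: c [1B, align 1] → 9
+1 pad (align 2)
@10: b [16B, align 2] → 26
@26: g [16B, align 2] → 42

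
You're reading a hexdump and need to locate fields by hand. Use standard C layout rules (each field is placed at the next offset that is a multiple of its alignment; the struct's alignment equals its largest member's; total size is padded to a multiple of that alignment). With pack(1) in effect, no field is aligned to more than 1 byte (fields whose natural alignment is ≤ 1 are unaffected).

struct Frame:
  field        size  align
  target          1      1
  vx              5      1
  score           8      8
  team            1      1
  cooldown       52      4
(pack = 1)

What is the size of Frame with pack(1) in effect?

0..1  target  (1B, 1-aligned)
1..6  vx  (5B, 1-aligned)
6..14  score  (8B, 1-aligned)
14..15  team  (1B, 1-aligned)
15..67  cooldown  (52B, 1-aligned)
sizeof = 67, alignof = 1

67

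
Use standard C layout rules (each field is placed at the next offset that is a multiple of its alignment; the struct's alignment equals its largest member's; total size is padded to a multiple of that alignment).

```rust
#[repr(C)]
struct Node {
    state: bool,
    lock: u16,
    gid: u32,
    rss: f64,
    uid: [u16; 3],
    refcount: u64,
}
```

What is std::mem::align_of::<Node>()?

8

member alignments: state=1, lock=2, gid=4, rss=8, uid=2, refcount=8
max = 8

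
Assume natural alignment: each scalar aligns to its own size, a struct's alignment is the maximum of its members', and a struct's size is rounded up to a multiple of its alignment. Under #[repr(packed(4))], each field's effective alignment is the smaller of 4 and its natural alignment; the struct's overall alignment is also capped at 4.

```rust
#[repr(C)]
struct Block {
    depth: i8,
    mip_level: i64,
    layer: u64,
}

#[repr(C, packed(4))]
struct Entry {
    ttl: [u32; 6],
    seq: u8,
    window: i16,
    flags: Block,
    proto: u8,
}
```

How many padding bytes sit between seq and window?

1

Block: depth at 0 (size 1, align 1) → ends 1; pad 7 to align 8 for mip_level; mip_level at 8 (size 8, align 8) → ends 16; layer at 16 (size 8, align 8) → ends 24; total 24 bytes, alignment 8
ttl at 0 (size 24, align 4) → ends 24
seq at 24 (size 1, align 1) → ends 25
pad 1 to align 2 for window
window at 26 (size 2, align 2) → ends 28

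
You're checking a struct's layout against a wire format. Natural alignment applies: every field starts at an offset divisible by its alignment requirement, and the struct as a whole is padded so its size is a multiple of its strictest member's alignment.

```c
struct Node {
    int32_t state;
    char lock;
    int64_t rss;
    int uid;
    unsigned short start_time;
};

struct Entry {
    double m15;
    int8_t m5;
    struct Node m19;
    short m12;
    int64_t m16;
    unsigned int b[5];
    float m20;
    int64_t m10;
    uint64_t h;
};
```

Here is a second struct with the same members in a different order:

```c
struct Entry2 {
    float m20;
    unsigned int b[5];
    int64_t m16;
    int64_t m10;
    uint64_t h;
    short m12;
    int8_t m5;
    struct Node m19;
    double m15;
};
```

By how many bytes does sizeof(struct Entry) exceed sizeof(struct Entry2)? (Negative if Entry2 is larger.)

Node: state at 0 (size 4, align 4) → ends 4; lock at 4 (size 1, align 1) → ends 5; pad 3 to align 8 for rss; rss at 8 (size 8, align 8) → ends 16; uid at 16 (size 4, align 4) → ends 20; start_time at 20 (size 2, align 2) → ends 22; tail pad 2 to reach multiple of 8; total 24 bytes, alignment 8
m15 at 0 (size 8, align 8) → ends 8
m5 at 8 (size 1, align 1) → ends 9
pad 7 to align 8 for m19
m19 at 16 (size 24, align 8) → ends 40
m12 at 40 (size 2, align 2) → ends 42
pad 6 to align 8 for m16
m16 at 48 (size 8, align 8) → ends 56
b at 56 (size 20, align 4) → ends 76
m20 at 76 (size 4, align 4) → ends 80
m10 at 80 (size 8, align 8) → ends 88
h at 88 (size 8, align 8) → ends 96
total 96 bytes, alignment 8
— Entry2 —
m20 at 0 (size 4, align 4) → ends 4
b at 4 (size 20, align 4) → ends 24
m16 at 24 (size 8, align 8) → ends 32
m10 at 32 (size 8, align 8) → ends 40
h at 40 (size 8, align 8) → ends 48
m12 at 48 (size 2, align 2) → ends 50
m5 at 50 (size 1, align 1) → ends 51
pad 5 to align 8 for m19
m19 at 56 (size 24, align 8) → ends 80
m15 at 80 (size 8, align 8) → ends 88
total 88 bytes, alignment 8
96 − 88 = 8

8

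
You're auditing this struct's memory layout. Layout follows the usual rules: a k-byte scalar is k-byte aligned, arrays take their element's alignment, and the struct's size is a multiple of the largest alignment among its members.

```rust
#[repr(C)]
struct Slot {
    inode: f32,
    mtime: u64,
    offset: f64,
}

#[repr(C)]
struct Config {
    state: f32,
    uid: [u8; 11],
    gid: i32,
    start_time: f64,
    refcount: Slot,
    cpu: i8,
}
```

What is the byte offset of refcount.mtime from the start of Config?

40

Slot: inode at 0 (size 4, align 4) → ends 4; pad 4 to align 8 for mtime; mtime at 8 (size 8, align 8) → ends 16; offset at 16 (size 8, align 8) → ends 24; total 24 bytes, alignment 8
state at 0 (size 4, align 4) → ends 4
uid at 4 (size 11, align 1) → ends 15
pad 1 to align 4 for gid
gid at 16 (size 4, align 4) → ends 20
pad 4 to align 8 for start_time
start_time at 24 (size 8, align 8) → ends 32
refcount at 32 (size 24, align 8) → ends 56
within Slot: mtime at 8
32 + 8 = 40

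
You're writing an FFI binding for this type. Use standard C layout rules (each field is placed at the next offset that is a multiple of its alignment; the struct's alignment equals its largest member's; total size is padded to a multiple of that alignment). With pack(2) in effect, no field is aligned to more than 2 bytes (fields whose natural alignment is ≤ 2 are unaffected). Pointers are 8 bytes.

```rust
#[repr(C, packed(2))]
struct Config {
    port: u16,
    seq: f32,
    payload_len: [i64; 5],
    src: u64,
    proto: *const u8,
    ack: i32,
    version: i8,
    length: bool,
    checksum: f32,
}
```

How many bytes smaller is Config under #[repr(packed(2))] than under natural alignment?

8

natural layout:
  @0: port [2B, align 2] → 2
  +2 pad (align 4)
  @4: seq [4B, align 4] → 8
  @8: payload_len [40B, align 8] → 48
  @48: src [8B, align 8] → 56
  @56: proto [8B, align 8] → 64
  @64: ack [4B, align 4] → 68
  @68: version [1B, align 1] → 69
  @69: length [1B, align 1] → 70
  +2 pad (align 4)
  @72: checksum [4B, align 4] → 76
  +4 tail pad (align 8)
  size 80, align 8
packed(2) layout:
  @0: port [2B, align 2] → 2
  @2: seq [4B, align 2] → 6
  @6: payload_len [40B, align 2] → 46
  @46: src [8B, align 2] → 54
  @54: proto [8B, align 2] → 62
  @62: ack [4B, align 2] → 66
  @66: version [1B, align 1] → 67
  @67: length [1B, align 1] → 68
  @68: checksum [4B, align 2] → 72
  size 72, align 2
80 − 72 = 8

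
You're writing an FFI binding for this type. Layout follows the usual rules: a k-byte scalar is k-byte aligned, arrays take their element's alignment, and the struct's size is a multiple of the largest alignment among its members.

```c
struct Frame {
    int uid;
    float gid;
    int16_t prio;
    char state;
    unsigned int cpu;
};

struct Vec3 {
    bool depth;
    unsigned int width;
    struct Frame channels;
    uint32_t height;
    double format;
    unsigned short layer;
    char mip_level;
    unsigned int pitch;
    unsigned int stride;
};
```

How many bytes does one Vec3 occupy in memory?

56

Frame: 0..4  uid  (4B, 4-aligned); 4..8  gid  (4B, 4-aligned); 8..10  prio  (2B, 2-aligned); 10..11  state  (1B, 1-aligned); 11..12  -- padding (1B); 12..16  cpu  (4B, 4-aligned); sizeof = 16, alignof = 4
0..1  depth  (1B, 1-aligned)
1..4  -- padding (3B)
4..8  width  (4B, 4-aligned)
8..24  channels  (16B, 4-aligned)
24..28  height  (4B, 4-aligned)
28..32  -- padding (4B)
32..40  format  (8B, 8-aligned)
40..42  layer  (2B, 2-aligned)
42..43  mip_level  (1B, 1-aligned)
43..44  -- padding (1B)
44..48  pitch  (4B, 4-aligned)
48..52  stride  (4B, 4-aligned)
52..56  -- tail padding (4B)
sizeof = 56, alignof = 8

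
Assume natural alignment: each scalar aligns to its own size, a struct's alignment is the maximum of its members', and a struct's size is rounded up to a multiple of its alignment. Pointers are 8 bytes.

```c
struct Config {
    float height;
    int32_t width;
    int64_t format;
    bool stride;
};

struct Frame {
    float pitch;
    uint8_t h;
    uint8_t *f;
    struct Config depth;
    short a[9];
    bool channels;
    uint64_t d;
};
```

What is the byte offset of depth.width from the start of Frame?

20

Config: height at 0 (size 4, align 4) → ends 4; width at 4 (size 4, align 4) → ends 8; format at 8 (size 8, align 8) → ends 16; stride at 16 (size 1, align 1) → ends 17; tail pad 7 to reach multiple of 8; total 24 bytes, alignment 8
pitch at 0 (size 4, align 4) → ends 4
h at 4 (size 1, align 1) → ends 5
pad 3 to align 8 for f
f at 8 (size 8, align 8) → ends 16
depth at 16 (size 24, align 8) → ends 40
within Config: width at 4
16 + 4 = 20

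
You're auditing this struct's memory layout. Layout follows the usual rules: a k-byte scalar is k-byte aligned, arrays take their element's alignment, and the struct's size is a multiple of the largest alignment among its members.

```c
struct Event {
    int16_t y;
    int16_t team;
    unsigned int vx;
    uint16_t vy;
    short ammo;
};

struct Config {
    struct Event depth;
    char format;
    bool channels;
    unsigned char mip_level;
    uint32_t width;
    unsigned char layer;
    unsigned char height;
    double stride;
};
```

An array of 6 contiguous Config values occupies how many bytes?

Event: 0..2  y  (2B, 2-aligned); 2..4  team  (2B, 2-aligned); 4..8  vx  (4B, 4-aligned); 8..10  vy  (2B, 2-aligned); 10..12  ammo  (2B, 2-aligned); sizeof = 12, alignof = 4
0..12  depth  (12B, 4-aligned)
12..13  format  (1B, 1-aligned)
13..14  channels  (1B, 1-aligned)
14..15  mip_level  (1B, 1-aligned)
15..16  -- padding (1B)
16..20  width  (4B, 4-aligned)
20..21  layer  (1B, 1-aligned)
21..22  height  (1B, 1-aligned)
22..24  -- padding (2B)
24..32  stride  (8B, 8-aligned)
sizeof = 32, alignof = 8
array of 6: 6 × 32 = 192

192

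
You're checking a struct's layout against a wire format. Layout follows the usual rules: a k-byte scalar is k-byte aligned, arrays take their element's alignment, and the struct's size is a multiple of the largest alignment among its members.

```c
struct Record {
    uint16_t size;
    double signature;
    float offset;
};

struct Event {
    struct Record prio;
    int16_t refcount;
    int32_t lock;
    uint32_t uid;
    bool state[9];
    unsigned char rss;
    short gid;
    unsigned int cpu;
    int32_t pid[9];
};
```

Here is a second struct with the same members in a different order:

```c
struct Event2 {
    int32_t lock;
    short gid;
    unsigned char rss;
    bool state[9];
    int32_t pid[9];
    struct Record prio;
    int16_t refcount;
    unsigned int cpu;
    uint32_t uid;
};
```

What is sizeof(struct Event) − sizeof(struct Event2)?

-8

Record: @0: size [2B, align 2] → 2; +6 pad (align 8); @8: signature [8B, align 8] → 16; @16: offset [4B, align 4] → 20; +4 tail pad (align 8); size 24, align 8
@0: prio [24B, align 8] → 24
@24: refcount [2B, align 2] → 26
+2 pad (align 4)
@28: lock [4B, align 4] → 32
@32: uid [4B, align 4] → 36
@36: state [9B, align 1] → 45
@45: rss [1B, align 1] → 46
@46: gid [2B, align 2] → 48
@48: cpu [4B, align 4] → 52
@52: pid [36B, align 4] → 88
size 88, align 8
— Event2 —
@0: lock [4B, align 4] → 4
@4: gid [2B, align 2] → 6
@6: rss [1B, align 1] → 7
@7: state [9B, align 1] → 16
@16: pid [36B, align 4] → 52
+4 pad (align 8)
@56: prio [24B, align 8] → 80
@80: refcount [2B, align 2] → 82
+2 pad (align 4)
@84: cpu [4B, align 4] → 88
@88: uid [4B, align 4] → 92
+4 tail pad (align 8)
size 96, align 8
88 − 96 = -8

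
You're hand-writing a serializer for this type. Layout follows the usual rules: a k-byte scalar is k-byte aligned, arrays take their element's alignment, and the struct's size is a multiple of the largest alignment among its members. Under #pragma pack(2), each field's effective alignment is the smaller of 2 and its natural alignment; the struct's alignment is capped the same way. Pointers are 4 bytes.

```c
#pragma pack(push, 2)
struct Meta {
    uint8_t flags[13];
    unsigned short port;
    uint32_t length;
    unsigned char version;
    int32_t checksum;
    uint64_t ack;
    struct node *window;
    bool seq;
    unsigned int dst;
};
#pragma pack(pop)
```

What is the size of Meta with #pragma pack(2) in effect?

44

@0: flags [13B, align 1] → 13
+1 pad (align 2)
@14: port [2B, align 2] → 16
@16: length [4B, align 2] → 20
@20: version [1B, align 1] → 21
+1 pad (align 2)
@22: checksum [4B, align 2] → 26
@26: ack [8B, align 2] → 34
@34: window [4B, align 2] → 38
@38: seq [1B, align 1] → 39
+1 pad (align 2)
@40: dst [4B, align 2] → 44
size 44, align 2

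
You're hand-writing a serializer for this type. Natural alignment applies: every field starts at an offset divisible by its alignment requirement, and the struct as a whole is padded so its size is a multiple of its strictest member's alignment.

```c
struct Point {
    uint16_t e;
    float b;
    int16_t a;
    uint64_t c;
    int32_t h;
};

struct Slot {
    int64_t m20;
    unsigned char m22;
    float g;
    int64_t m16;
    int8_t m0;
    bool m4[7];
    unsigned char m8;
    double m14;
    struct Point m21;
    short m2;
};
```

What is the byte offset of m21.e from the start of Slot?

Point: e at 0 (size 2, align 2) → ends 2; pad 2 to align 4 for b; b at 4 (size 4, align 4) → ends 8; a at 8 (size 2, align 2) → ends 10; pad 6 to align 8 for c; c at 16 (size 8, align 8) → ends 24; h at 24 (size 4, align 4) → ends 28; tail pad 4 to reach multiple of 8; total 32 bytes, alignment 8
m20 at 0 (size 8, align 8) → ends 8
m22 at 8 (size 1, align 1) → ends 9
pad 3 to align 4 for g
g at 12 (size 4, align 4) → ends 16
m16 at 16 (size 8, align 8) → ends 24
m0 at 24 (size 1, align 1) → ends 25
m4 at 25 (size 7, align 1) → ends 32
m8 at 32 (size 1, align 1) → ends 33
pad 7 to align 8 for m14
m14 at 40 (size 8, align 8) → ends 48
m21 at 48 (size 32, align 8) → ends 80
within Point: e at 0
48 + 0 = 48

48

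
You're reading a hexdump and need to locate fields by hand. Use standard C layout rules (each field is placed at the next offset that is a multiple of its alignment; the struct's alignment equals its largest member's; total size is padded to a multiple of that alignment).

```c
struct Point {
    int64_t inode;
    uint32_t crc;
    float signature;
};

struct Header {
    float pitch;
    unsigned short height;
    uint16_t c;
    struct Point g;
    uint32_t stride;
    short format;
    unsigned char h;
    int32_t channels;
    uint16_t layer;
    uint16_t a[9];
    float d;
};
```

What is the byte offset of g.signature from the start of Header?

Point: 0..8  inode  (8B, 8-aligned); 8..12  crc  (4B, 4-aligned); 12..16  signature  (4B, 4-aligned); sizeof = 16, alignof = 8
0..4  pitch  (4B, 4-aligned)
4..6  height  (2B, 2-aligned)
6..8  c  (2B, 2-aligned)
8..24  g  (16B, 8-aligned)
within Point: signature at 12
8 + 12 = 20

20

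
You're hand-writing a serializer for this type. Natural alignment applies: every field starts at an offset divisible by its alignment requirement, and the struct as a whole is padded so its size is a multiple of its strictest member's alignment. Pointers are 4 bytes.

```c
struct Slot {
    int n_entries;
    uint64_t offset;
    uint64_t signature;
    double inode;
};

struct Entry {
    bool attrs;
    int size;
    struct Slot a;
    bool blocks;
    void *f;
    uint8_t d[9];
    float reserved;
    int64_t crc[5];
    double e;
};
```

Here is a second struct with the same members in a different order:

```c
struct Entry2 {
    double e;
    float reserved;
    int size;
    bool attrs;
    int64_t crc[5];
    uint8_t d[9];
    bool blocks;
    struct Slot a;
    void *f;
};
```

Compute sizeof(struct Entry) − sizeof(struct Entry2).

Slot: 0..4  n_entries  (4B, 4-aligned); 4..8  -- padding (4B); 8..16  offset  (8B, 8-aligned); 16..24  signature  (8B, 8-aligned); 24..32  inode  (8B, 8-aligned); sizeof = 32, alignof = 8
0..1  attrs  (1B, 1-aligned)
1..4  -- padding (3B)
4..8  size  (4B, 4-aligned)
8..40  a  (32B, 8-aligned)
40..41  blocks  (1B, 1-aligned)
41..44  -- padding (3B)
44..48  f  (4B, 4-aligned)
48..57  d  (9B, 1-aligned)
57..60  -- padding (3B)
60..64  reserved  (4B, 4-aligned)
64..104  crc  (40B, 8-aligned)
104..112  e  (8B, 8-aligned)
sizeof = 112, alignof = 8
— Entry2 —
0..8  e  (8B, 8-aligned)
8..12  reserved  (4B, 4-aligned)
12..16  size  (4B, 4-aligned)
16..17  attrs  (1B, 1-aligned)
17..24  -- padding (7B)
24..64  crc  (40B, 8-aligned)
64..73  d  (9B, 1-aligned)
73..74  blocks  (1B, 1-aligned)
74..80  -- padding (6B)
80..112  a  (32B, 8-aligned)
112..116  f  (4B, 4-aligned)
116..120  -- tail padding (4B)
sizeof = 120, alignof = 8
112 − 120 = -8

-8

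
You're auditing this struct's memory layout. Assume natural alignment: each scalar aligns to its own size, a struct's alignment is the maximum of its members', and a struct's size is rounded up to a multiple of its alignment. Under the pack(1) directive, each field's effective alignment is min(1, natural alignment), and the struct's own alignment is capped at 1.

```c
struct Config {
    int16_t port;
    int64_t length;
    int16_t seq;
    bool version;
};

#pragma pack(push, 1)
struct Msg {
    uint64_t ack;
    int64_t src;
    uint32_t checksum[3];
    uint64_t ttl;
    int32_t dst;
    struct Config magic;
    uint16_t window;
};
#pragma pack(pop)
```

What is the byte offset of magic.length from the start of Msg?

Config: @0: port [2B, align 2] → 2; +6 pad (align 8); @8: length [8B, align 8] → 16; @16: seq [2B, align 2] → 18; @18: version [1B, align 1] → 19; +5 tail pad (align 8); size 24, align 8
@0: ack [8B, align 1] → 8
@8: src [8B, align 1] → 16
@16: checksum [12B, align 1] → 28
@28: ttl [8B, align 1] → 36
@36: dst [4B, align 1] → 40
@40: magic [24B, align 1] → 64
within Config: length at 8
40 + 8 = 48

48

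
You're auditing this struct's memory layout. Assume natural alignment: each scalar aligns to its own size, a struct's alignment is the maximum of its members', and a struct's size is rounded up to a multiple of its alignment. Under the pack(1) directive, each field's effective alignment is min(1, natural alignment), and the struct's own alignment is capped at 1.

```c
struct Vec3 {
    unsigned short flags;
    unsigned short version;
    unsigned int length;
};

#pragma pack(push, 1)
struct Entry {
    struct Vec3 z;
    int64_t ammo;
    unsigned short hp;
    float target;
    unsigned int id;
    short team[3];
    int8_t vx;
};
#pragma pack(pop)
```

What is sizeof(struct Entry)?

Vec3: 0..2  flags  (2B, 2-aligned); 2..4  version  (2B, 2-aligned); 4..8  length  (4B, 4-aligned); sizeof = 8, alignof = 4
0..8  z  (8B, 1-aligned)
8..16  ammo  (8B, 1-aligned)
16..18  hp  (2B, 1-aligned)
18..22  target  (4B, 1-aligned)
22..26  id  (4B, 1-aligned)
26..32  team  (6B, 1-aligned)
32..33  vx  (1B, 1-aligned)
sizeof = 33, alignof = 1

33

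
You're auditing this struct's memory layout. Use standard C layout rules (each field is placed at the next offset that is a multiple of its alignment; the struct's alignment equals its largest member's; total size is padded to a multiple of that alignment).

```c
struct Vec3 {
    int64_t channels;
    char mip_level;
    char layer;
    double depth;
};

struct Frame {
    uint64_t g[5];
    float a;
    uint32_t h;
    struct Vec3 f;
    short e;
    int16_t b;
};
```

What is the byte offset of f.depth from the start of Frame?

64

Vec3: @0: channels [8B, align 8] → 8; @8: mip_level [1B, align 1] → 9; @9: layer [1B, align 1] → 10; +6 pad (align 8); @16: depth [8B, align 8] → 24; size 24, align 8
@0: g [40B, align 8] → 40
@40: a [4B, align 4] → 44
@44: h [4B, align 4] → 48
@48: f [24B, align 8] → 72
within Vec3: depth at 16
48 + 16 = 64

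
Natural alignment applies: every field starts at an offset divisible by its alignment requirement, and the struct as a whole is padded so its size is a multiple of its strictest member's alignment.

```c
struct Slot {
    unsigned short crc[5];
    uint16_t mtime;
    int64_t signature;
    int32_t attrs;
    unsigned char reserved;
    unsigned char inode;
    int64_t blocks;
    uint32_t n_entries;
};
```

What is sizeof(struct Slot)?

48

0..10  crc  (10B, 2-aligned)
10..12  mtime  (2B, 2-aligned)
12..16  -- padding (4B)
16..24  signature  (8B, 8-aligned)
24..28  attrs  (4B, 4-aligned)
28..29  reserved  (1B, 1-aligned)
29..30  inode  (1B, 1-aligned)
30..32  -- padding (2B)
32..40  blocks  (8B, 8-aligned)
40..44  n_entries  (4B, 4-aligned)
44..48  -- tail padding (4B)
sizeof = 48, alignof = 8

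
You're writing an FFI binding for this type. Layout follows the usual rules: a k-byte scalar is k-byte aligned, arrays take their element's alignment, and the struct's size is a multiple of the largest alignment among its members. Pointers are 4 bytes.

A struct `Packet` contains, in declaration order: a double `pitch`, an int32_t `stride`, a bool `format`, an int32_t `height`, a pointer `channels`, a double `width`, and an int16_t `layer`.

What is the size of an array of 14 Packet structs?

pitch at 0 (size 8, align 8) → ends 8
stride at 8 (size 4, align 4) → ends 12
format at 12 (size 1, align 1) → ends 13
pad 3 to align 4 for height
height at 16 (size 4, align 4) → ends 20
channels at 20 (size 4, align 4) → ends 24
width at 24 (size 8, align 8) → ends 32
layer at 32 (size 2, align 2) → ends 34
tail pad 6 to reach multiple of 8
total 40 bytes, alignment 8
array of 14: 14 × 40 = 560

560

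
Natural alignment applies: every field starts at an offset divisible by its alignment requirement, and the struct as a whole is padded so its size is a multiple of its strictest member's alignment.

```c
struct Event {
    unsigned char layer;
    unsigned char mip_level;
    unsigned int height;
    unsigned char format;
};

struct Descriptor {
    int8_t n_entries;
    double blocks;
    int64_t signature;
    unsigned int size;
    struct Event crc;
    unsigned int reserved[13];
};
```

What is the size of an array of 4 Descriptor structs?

Event: layer at 0 (size 1, align 1) → ends 1; mip_level at 1 (size 1, align 1) → ends 2; pad 2 to align 4 for height; height at 4 (size 4, align 4) → ends 8; format at 8 (size 1, align 1) → ends 9; tail pad 3 to reach multiple of 4; total 12 bytes, alignment 4
n_entries at 0 (size 1, align 1) → ends 1
pad 7 to align 8 for blocks
blocks at 8 (size 8, align 8) → ends 16
signature at 16 (size 8, align 8) → ends 24
size at 24 (size 4, align 4) → ends 28
crc at 28 (size 12, align 4) → ends 40
reserved at 40 (size 52, align 4) → ends 92
tail pad 4 to reach multiple of 8
total 96 bytes, alignment 8
array of 4: 4 × 96 = 384

384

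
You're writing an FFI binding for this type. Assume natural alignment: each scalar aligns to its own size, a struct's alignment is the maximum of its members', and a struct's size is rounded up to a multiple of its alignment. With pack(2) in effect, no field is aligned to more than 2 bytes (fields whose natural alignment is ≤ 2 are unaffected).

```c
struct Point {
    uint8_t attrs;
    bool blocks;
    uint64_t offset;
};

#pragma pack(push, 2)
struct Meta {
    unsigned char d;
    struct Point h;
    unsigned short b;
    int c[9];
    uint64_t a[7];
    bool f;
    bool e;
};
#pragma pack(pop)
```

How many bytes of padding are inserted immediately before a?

0

Point: attrs at 0 (size 1, align 1) → ends 1; blocks at 1 (size 1, align 1) → ends 2; pad 6 to align 8 for offset; offset at 8 (size 8, align 8) → ends 16; total 16 bytes, alignment 8
d at 0 (size 1, align 1) → ends 1
pad 1 to align 2 for h
h at 2 (size 16, align 2) → ends 18
b at 18 (size 2, align 2) → ends 20
c at 20 (size 36, align 2) → ends 56
a at 56 (size 56, align 2) → ends 112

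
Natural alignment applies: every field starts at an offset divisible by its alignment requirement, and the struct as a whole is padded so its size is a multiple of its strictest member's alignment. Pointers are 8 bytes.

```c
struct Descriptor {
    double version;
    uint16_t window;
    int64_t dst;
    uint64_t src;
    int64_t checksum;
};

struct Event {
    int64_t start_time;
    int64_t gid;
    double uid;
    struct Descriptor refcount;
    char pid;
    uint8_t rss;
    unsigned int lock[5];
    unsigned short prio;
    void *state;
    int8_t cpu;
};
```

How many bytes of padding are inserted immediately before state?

6

Descriptor: @0: version [8B, align 8] → 8; @8: window [2B, align 2] → 10; +6 pad (align 8); @16: dst [8B, align 8] → 24; @24: src [8B, align 8] → 32; @32: checksum [8B, align 8] → 40; size 40, align 8
@0: start_time [8B, align 8] → 8
@8: gid [8B, align 8] → 16
@16: uid [8B, align 8] → 24
@24: refcount [40B, align 8] → 64
@64: pid [1B, align 1] → 65
@65: rss [1B, align 1] → 66
+2 pad (align 4)
@68: lock [20B, align 4] → 88
@88: prio [2B, align 2] → 90
+6 pad (align 8)
@96: state [8B, align 8] → 104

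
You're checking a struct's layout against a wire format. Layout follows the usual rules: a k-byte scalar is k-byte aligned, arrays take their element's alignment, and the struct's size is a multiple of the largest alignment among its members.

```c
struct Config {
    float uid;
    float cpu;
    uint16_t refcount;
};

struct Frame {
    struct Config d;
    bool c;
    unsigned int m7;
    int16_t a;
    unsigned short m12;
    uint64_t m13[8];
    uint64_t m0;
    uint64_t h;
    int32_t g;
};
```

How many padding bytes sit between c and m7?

3

Config: uid at 0 (size 4, align 4) → ends 4; cpu at 4 (size 4, align 4) → ends 8; refcount at 8 (size 2, align 2) → ends 10; tail pad 2 to reach multiple of 4; total 12 bytes, alignment 4
d at 0 (size 12, align 4) → ends 12
c at 12 (size 1, align 1) → ends 13
pad 3 to align 4 for m7
m7 at 16 (size 4, align 4) → ends 20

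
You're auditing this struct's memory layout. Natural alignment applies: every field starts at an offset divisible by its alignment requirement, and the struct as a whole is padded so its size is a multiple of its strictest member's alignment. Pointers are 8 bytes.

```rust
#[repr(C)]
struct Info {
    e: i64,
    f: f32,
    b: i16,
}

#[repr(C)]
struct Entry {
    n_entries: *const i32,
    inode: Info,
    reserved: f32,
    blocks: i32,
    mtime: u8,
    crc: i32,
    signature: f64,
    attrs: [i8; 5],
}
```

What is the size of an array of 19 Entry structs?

1064

Info: @0: e [8B, align 8] → 8; @8: f [4B, align 4] → 12; @12: b [2B, align 2] → 14; +2 tail pad (align 8); size 16, align 8
@0: n_entries [8B, align 8] → 8
@8: inode [16B, align 8] → 24
@24: reserved [4B, align 4] → 28
@28: blocks [4B, align 4] → 32
@32: mtime [1B, align 1] → 33
+3 pad (align 4)
@36: crc [4B, align 4] → 40
@40: signature [8B, align 8] → 48
@48: attrs [5B, align 1] → 53
+3 tail pad (align 8)
size 56, align 8
array of 19: 19 × 56 = 1064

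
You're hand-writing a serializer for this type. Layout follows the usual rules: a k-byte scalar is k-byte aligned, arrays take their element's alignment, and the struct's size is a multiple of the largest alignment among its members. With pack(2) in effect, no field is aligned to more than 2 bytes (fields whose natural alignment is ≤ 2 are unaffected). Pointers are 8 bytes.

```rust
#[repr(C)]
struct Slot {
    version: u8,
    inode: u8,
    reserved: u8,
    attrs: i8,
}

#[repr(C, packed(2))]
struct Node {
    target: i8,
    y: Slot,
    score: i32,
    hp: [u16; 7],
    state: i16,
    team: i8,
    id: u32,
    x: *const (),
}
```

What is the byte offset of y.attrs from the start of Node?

Slot: 0..1  version  (1B, 1-aligned); 1..2  inode  (1B, 1-aligned); 2..3  reserved  (1B, 1-aligned); 3..4  attrs  (1B, 1-aligned); sizeof = 4, alignof = 1
0..1  target  (1B, 1-aligned)
1..5  y  (4B, 1-aligned)
within Slot: attrs at 3
1 + 3 = 4

4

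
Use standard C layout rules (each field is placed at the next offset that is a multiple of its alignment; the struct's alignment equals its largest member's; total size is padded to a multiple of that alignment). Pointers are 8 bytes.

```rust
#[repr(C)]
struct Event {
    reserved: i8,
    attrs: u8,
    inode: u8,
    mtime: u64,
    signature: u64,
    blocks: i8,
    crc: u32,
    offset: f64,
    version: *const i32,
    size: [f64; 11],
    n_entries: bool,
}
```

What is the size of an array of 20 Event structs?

2880

@0: reserved [1B, align 1] → 1
@1: attrs [1B, align 1] → 2
@2: inode [1B, align 1] → 3
+5 pad (align 8)
@8: mtime [8B, align 8] → 16
@16: signature [8B, align 8] → 24
@24: blocks [1B, align 1] → 25
+3 pad (align 4)
@28: crc [4B, align 4] → 32
@32: offset [8B, align 8] → 40
@40: version [8B, align 8] → 48
@48: size [88B, align 8] → 136
@136: n_entries [1B, align 1] → 137
+7 tail pad (align 8)
size 144, align 8
array of 20: 20 × 144 = 2880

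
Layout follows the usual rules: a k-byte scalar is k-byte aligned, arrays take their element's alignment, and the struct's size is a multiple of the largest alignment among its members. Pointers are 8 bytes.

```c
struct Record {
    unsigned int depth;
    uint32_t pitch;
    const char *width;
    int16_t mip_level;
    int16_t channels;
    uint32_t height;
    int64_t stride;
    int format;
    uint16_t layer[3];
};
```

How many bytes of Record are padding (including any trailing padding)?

6

@0: depth [4B, align 4] → 4
@4: pitch [4B, align 4] → 8
@8: width [8B, align 8] → 16
@16: mip_level [2B, align 2] → 18
@18: channels [2B, align 2] → 20
@20: height [4B, align 4] → 24
@24: stride [8B, align 8] → 32
@32: format [4B, align 4] → 36
@36: layer [6B, align 2] → 42
+6 tail pad (align 8)
size 48, align 8
data bytes 42, size 48 → padding 6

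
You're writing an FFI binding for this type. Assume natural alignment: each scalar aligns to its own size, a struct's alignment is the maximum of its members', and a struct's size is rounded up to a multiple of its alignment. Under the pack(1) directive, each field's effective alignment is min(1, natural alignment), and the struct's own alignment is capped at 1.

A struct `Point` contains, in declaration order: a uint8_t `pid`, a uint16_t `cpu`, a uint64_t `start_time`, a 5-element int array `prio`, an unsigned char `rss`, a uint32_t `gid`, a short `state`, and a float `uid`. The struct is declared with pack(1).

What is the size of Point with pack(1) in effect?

@0: pid [1B, align 1] → 1
@1: cpu [2B, align 1] → 3
@3: start_time [8B, align 1] → 11
@11: prio [20B, align 1] → 31
@31: rss [1B, align 1] → 32
@32: gid [4B, align 1] → 36
@36: state [2B, align 1] → 38
@38: uid [4B, align 1] → 42
size 42, align 1

42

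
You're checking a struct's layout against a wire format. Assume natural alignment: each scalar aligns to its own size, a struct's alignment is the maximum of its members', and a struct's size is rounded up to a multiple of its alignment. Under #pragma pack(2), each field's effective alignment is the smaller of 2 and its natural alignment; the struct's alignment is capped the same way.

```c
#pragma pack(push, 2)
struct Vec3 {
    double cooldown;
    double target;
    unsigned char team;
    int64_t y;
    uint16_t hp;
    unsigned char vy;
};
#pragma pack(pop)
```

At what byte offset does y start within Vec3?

18

@0: cooldown [8B, align 2] → 8
@8: target [8B, align 2] → 16
@16: team [1B, align 1] → 17
+1 pad (align 2)
@18: y [8B, align 2] → 26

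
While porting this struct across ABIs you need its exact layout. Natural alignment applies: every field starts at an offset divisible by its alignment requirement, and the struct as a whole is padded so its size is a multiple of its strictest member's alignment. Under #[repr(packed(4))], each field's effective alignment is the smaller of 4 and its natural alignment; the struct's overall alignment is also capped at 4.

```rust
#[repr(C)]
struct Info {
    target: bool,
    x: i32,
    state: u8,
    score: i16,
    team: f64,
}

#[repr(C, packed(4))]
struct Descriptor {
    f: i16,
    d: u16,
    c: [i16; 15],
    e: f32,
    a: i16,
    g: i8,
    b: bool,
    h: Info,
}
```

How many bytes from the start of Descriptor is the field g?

42

Info: 0..1  target  (1B, 1-aligned); 1..4  -- padding (3B); 4..8  x  (4B, 4-aligned); 8..9  state  (1B, 1-aligned); 9..10  -- padding (1B); 10..12  score  (2B, 2-aligned); 12..16  -- padding (4B); 16..24  team  (8B, 8-aligned); sizeof = 24, alignof = 8
0..2  f  (2B, 2-aligned)
2..4  d  (2B, 2-aligned)
4..34  c  (30B, 2-aligned)
34..36  -- padding (2B)
36..40  e  (4B, 4-aligned)
40..42  a  (2B, 2-aligned)
42..43  g  (1B, 1-aligned)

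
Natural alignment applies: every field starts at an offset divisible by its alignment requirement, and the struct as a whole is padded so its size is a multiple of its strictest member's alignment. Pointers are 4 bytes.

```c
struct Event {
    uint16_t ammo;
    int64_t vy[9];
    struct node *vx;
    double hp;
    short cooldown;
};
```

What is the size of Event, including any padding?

104

ammo at 0 (size 2, align 2) → ends 2
pad 6 to align 8 for vy
vy at 8 (size 72, align 8) → ends 80
vx at 80 (size 4, align 4) → ends 84
pad 4 to align 8 for hp
hp at 88 (size 8, align 8) → ends 96
cooldown at 96 (size 2, align 2) → ends 98
tail pad 6 to reach multiple of 8
total 104 bytes, alignment 8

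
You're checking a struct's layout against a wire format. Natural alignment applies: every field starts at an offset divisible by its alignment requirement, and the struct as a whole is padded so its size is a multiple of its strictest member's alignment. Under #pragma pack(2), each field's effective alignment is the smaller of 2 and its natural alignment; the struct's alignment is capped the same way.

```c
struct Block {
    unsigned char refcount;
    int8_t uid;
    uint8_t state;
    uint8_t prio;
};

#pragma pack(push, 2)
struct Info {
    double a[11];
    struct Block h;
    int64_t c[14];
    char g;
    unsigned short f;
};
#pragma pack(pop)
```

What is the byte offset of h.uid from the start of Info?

89

Block: @0: refcount [1B, align 1] → 1; @1: uid [1B, align 1] → 2; @2: state [1B, align 1] → 3; @3: prio [1B, align 1] → 4; size 4, align 1
@0: a [88B, align 2] → 88
@88: h [4B, align 1] → 92
within Block: uid at 1
88 + 1 = 89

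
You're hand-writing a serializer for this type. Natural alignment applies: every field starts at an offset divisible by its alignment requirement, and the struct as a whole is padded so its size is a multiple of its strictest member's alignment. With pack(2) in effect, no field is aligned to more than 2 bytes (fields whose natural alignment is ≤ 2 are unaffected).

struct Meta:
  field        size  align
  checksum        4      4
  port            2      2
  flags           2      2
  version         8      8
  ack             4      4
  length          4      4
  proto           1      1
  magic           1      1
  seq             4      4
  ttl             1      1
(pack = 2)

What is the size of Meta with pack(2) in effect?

32

0..4  checksum  (4B, 2-aligned)
4..6  port  (2B, 2-aligned)
6..8  flags  (2B, 2-aligned)
8..16  version  (8B, 2-aligned)
16..20  ack  (4B, 2-aligned)
20..24  length  (4B, 2-aligned)
24..25  proto  (1B, 1-aligned)
25..26  magic  (1B, 1-aligned)
26..30  seq  (4B, 2-aligned)
30..31  ttl  (1B, 1-aligned)
31..32  -- tail padding (1B)
sizeof = 32, alignof = 2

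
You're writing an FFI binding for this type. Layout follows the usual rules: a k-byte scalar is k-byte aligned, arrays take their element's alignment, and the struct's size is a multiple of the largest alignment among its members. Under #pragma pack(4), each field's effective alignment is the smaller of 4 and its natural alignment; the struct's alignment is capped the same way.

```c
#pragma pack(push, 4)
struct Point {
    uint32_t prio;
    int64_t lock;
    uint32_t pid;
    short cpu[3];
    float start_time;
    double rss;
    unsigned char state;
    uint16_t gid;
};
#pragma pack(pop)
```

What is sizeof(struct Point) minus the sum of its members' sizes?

@0: prio [4B, align 4] → 4
@4: lock [8B, align 4] → 12
@12: pid [4B, align 4] → 16
@16: cpu [6B, align 2] → 22
+2 pad (align 4)
@24: start_time [4B, align 4] → 28
@28: rss [8B, align 4] → 36
@36: state [1B, align 1] → 37
+1 pad (align 2)
@38: gid [2B, align 2] → 40
size 40, align 4
data bytes 37, size 40 → padding 3

3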